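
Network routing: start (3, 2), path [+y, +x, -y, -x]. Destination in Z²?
(3, 2)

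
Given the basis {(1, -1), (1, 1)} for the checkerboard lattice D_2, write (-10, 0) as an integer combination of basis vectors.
-5b₁ - 5b₂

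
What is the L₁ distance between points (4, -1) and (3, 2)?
4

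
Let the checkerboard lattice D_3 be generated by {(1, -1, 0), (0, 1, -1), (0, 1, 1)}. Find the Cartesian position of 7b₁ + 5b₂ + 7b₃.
(7, 5, 2)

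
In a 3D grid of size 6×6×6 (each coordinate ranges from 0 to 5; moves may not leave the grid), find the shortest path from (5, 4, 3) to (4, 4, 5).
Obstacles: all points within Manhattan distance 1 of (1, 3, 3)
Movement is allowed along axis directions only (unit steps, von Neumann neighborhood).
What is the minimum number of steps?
3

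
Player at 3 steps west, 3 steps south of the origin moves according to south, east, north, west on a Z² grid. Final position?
(-3, -3)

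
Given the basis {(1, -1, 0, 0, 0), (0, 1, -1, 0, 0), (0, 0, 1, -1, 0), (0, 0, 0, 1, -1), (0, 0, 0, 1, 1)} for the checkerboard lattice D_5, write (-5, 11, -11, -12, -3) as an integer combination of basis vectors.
-5b₁ + 6b₂ - 5b₃ - 7b₄ - 10b₅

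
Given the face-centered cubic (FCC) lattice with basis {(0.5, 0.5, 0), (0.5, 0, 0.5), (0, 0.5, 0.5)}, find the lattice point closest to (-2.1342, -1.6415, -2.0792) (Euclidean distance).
(-2, -2, -2)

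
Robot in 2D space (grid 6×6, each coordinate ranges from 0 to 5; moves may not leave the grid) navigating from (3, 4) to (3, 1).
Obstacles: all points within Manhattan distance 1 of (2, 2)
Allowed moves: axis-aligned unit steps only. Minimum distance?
5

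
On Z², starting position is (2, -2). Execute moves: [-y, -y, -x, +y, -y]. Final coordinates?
(1, -4)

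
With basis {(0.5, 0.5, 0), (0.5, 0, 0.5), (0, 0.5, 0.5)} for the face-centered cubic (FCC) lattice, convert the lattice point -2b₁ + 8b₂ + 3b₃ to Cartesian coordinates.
(3, 0.5, 5.5)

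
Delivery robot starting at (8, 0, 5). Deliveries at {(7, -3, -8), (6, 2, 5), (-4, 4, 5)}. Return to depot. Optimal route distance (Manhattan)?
64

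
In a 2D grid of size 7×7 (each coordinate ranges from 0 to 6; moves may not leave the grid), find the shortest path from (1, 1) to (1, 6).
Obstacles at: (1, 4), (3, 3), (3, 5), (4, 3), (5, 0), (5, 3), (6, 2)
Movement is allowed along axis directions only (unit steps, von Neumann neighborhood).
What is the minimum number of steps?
7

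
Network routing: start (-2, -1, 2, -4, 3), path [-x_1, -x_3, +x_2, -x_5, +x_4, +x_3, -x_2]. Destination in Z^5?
(-3, -1, 2, -3, 2)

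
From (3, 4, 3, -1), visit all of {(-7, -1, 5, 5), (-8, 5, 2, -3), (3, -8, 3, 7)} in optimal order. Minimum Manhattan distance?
54
(one optimal route: (3, 4, 3, -1) → (-8, 5, 2, -3) → (-7, -1, 5, 5) → (3, -8, 3, 7))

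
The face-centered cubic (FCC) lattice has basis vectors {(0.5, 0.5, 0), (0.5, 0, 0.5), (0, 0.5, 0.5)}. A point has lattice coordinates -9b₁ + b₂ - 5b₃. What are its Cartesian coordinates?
(-4, -7, -2)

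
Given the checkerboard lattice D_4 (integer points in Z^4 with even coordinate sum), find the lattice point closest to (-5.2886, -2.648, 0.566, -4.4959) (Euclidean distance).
(-5, -3, 1, -5)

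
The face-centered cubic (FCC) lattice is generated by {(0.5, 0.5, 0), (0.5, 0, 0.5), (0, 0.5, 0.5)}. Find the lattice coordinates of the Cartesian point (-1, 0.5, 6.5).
-7b₁ + 5b₂ + 8b₃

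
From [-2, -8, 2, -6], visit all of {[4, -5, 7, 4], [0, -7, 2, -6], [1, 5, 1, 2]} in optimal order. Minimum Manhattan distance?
45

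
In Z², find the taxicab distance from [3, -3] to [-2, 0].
8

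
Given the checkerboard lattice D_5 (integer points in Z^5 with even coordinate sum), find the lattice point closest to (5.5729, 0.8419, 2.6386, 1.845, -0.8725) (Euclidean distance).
(5, 1, 3, 2, -1)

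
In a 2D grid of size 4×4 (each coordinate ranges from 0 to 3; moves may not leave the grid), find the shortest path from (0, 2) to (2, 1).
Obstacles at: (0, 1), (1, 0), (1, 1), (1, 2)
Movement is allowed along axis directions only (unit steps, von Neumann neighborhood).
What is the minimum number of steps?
5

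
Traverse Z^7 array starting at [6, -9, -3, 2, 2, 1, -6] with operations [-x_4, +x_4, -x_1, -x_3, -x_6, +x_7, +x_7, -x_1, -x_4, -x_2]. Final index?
(4, -10, -4, 1, 2, 0, -4)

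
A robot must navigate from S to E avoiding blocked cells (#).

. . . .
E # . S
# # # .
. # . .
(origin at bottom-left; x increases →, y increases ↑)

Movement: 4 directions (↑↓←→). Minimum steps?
5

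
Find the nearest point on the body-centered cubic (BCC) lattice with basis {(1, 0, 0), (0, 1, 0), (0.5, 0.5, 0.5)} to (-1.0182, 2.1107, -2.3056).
(-1, 2, -2)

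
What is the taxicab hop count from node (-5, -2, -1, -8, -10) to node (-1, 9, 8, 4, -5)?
41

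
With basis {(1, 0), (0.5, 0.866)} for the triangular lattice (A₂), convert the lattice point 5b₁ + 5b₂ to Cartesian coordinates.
(7.5, 4.33)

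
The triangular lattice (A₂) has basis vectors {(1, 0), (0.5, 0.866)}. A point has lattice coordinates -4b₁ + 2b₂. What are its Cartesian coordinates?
(-3, 1.732)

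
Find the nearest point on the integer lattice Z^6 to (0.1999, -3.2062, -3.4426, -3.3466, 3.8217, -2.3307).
(0, -3, -3, -3, 4, -2)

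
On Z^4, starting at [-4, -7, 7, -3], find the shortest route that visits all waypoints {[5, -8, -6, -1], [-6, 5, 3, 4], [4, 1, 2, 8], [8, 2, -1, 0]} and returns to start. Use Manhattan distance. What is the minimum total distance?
104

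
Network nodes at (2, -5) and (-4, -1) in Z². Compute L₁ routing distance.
10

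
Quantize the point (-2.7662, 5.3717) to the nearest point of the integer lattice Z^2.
(-3, 5)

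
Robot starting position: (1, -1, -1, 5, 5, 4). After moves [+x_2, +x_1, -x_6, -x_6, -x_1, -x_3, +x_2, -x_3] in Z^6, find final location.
(1, 1, -3, 5, 5, 2)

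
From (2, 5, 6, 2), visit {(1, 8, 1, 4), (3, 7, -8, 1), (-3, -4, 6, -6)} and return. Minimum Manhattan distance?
86
(one optimal route: (2, 5, 6, 2) → (1, 8, 1, 4) → (3, 7, -8, 1) → (-3, -4, 6, -6) → (2, 5, 6, 2))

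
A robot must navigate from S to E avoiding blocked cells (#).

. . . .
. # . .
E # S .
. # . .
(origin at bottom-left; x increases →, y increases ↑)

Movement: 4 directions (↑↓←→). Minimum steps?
6
(one shortest path: (2, 1) → (2, 2) → (2, 3) → (1, 3) → (0, 3) → (0, 2) → (0, 1))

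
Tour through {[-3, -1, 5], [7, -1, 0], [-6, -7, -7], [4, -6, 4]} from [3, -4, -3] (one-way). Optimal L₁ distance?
56
(one optimal route: (3, -4, -3) → (7, -1, 0) → (4, -6, 4) → (-3, -1, 5) → (-6, -7, -7))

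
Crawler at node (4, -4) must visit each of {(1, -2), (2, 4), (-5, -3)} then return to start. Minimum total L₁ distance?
34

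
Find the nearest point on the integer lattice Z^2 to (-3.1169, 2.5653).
(-3, 3)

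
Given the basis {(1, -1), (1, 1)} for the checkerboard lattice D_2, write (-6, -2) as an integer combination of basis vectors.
-2b₁ - 4b₂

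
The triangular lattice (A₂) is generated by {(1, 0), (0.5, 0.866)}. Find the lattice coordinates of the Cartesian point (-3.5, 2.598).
-5b₁ + 3b₂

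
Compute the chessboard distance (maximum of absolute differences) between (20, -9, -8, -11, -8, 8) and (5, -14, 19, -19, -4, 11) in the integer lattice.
27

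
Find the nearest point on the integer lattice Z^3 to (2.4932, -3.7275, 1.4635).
(2, -4, 1)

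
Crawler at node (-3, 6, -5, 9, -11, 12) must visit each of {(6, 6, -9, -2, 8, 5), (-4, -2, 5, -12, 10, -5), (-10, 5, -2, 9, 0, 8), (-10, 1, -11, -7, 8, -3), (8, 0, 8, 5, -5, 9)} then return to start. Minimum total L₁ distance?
248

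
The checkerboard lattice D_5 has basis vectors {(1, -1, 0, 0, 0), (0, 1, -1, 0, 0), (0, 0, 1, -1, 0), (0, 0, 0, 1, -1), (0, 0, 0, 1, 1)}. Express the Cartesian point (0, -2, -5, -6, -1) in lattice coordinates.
-2b₂ - 7b₃ - 6b₄ - 7b₅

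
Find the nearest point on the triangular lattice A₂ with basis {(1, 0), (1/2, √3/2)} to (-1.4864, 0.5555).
(-1.5, 0.866)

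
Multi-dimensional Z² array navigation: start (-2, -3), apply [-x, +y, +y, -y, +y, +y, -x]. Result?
(-4, 0)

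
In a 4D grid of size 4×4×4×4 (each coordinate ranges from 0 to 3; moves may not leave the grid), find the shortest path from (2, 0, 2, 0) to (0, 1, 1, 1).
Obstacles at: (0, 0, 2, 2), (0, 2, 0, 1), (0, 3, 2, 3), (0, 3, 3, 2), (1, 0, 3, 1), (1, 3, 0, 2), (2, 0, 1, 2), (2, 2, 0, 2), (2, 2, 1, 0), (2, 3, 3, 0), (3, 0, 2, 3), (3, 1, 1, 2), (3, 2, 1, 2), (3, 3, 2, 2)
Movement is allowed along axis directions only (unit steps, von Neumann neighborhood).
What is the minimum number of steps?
5
(one shortest path: (2, 0, 2, 0) → (1, 0, 2, 0) → (0, 0, 2, 0) → (0, 1, 2, 0) → (0, 1, 1, 0) → (0, 1, 1, 1))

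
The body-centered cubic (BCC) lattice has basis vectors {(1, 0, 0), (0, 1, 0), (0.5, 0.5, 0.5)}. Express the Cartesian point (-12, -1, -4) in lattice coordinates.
-8b₁ + 3b₂ - 8b₃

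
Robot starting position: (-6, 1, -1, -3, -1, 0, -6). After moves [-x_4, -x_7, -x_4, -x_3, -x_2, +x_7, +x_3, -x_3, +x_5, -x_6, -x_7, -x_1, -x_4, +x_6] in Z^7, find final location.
(-7, 0, -2, -6, 0, 0, -7)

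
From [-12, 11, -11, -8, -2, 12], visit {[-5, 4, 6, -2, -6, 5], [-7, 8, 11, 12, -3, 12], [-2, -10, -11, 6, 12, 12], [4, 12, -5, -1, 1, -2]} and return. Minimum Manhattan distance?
250
(one optimal route: (-12, 11, -11, -8, -2, 12) → (-2, -10, -11, 6, 12, 12) → (-7, 8, 11, 12, -3, 12) → (-5, 4, 6, -2, -6, 5) → (4, 12, -5, -1, 1, -2) → (-12, 11, -11, -8, -2, 12))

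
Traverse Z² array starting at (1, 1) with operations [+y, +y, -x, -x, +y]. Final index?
(-1, 4)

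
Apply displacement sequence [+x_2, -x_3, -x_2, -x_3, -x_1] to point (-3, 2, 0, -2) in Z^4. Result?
(-4, 2, -2, -2)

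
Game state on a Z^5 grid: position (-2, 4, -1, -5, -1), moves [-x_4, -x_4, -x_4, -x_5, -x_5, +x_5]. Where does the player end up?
(-2, 4, -1, -8, -2)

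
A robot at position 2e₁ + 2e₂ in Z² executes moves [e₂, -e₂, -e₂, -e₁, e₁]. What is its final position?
(2, 1)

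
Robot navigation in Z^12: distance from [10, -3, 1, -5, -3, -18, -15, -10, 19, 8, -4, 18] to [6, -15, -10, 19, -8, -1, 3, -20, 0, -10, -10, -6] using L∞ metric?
24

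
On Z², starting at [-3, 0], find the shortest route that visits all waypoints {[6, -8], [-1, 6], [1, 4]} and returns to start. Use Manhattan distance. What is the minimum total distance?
46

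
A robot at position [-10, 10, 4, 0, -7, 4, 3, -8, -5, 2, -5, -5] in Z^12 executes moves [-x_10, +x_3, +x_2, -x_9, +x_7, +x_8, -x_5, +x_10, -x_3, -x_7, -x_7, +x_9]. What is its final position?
(-10, 11, 4, 0, -8, 4, 2, -7, -5, 2, -5, -5)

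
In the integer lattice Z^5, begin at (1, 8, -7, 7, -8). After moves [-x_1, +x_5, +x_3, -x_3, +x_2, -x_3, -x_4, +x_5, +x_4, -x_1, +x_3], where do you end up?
(-1, 9, -7, 7, -6)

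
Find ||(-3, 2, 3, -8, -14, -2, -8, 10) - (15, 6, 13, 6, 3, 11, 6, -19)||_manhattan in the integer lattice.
119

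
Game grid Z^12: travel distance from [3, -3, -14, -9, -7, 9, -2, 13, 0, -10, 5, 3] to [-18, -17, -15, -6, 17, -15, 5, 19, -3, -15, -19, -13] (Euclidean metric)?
52.4404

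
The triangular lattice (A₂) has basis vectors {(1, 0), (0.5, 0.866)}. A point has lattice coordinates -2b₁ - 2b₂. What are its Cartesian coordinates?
(-3, -1.732)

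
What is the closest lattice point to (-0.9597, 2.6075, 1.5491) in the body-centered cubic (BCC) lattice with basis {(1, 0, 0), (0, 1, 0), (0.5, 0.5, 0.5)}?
(-0.5, 2.5, 1.5)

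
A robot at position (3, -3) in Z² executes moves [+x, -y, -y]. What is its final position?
(4, -5)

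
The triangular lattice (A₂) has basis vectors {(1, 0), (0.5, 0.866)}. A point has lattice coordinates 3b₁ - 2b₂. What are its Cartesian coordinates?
(2, -1.732)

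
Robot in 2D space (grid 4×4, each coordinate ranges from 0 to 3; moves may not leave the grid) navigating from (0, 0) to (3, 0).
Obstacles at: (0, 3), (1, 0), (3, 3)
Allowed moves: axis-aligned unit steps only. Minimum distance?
5
(one shortest path: (0, 0) → (0, 1) → (1, 1) → (2, 1) → (3, 1) → (3, 0))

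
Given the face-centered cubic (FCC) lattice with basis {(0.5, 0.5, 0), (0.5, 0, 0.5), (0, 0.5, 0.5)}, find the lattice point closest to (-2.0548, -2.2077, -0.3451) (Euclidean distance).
(-2, -2.5, -0.5)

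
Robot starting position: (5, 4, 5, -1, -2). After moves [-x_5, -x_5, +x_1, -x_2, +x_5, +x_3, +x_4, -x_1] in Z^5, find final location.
(5, 3, 6, 0, -3)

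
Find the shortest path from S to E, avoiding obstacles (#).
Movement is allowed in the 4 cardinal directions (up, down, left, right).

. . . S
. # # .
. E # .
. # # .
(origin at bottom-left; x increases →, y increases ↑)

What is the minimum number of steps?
6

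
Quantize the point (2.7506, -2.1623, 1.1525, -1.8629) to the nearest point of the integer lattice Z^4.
(3, -2, 1, -2)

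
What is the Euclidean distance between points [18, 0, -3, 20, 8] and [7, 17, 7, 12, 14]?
24.6982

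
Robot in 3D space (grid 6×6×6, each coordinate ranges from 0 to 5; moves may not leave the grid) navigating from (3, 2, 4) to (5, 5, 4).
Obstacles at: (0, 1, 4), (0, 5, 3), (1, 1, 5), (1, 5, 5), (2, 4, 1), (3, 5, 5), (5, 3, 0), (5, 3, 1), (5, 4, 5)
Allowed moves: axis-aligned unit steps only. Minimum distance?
5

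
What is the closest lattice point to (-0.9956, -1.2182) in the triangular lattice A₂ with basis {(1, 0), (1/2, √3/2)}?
(-1, -1.732)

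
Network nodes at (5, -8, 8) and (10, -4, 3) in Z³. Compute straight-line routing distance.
8.12404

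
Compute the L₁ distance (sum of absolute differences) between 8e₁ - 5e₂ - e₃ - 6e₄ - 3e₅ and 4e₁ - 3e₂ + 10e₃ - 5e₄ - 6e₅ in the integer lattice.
21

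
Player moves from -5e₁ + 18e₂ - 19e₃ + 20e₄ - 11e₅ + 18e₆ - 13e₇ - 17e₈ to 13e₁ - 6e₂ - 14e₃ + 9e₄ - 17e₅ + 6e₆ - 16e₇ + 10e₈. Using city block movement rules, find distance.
106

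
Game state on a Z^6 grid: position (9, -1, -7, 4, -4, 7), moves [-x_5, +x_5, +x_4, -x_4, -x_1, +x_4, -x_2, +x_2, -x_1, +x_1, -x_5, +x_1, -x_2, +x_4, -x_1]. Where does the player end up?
(8, -2, -7, 6, -5, 7)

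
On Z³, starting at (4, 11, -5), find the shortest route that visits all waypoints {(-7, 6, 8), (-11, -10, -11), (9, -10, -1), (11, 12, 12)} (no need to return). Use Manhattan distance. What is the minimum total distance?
122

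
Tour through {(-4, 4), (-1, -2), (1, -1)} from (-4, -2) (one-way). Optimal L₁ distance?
16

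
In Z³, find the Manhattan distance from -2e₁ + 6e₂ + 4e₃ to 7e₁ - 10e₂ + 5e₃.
26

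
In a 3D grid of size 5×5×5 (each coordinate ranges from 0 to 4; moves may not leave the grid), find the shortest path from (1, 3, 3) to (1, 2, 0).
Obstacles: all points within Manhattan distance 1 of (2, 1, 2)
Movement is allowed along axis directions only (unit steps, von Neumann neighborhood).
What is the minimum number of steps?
4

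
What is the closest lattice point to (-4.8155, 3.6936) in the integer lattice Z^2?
(-5, 4)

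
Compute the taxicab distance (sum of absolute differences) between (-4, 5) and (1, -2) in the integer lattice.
12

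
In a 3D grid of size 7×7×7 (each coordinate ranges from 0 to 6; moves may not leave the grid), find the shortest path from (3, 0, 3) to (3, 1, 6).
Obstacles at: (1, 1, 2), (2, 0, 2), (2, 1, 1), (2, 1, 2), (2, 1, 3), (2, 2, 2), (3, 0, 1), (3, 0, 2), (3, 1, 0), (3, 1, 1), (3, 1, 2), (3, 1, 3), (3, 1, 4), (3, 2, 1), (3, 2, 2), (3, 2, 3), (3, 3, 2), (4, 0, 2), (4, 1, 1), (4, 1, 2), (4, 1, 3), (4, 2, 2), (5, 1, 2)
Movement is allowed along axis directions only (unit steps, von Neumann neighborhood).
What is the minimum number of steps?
4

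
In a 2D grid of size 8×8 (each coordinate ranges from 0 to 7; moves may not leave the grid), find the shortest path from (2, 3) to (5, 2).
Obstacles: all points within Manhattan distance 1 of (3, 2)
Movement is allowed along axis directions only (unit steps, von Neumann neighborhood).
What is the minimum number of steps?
6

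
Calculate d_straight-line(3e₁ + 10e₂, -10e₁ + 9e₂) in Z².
13.0384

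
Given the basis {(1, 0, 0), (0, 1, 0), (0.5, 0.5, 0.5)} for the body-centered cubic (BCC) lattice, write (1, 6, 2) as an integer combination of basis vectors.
-b₁ + 4b₂ + 4b₃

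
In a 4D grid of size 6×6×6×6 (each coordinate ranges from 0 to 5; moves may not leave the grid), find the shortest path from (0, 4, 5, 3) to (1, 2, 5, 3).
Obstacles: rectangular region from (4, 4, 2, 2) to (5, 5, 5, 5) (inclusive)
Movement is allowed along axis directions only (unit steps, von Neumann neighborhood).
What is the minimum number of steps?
3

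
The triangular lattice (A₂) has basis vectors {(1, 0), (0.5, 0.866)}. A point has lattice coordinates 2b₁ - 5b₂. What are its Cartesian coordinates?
(-0.5, -4.33)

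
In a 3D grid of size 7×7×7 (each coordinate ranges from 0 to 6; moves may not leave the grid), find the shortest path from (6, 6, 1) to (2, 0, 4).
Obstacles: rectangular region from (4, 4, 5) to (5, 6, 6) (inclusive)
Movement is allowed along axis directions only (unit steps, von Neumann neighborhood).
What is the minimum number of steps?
13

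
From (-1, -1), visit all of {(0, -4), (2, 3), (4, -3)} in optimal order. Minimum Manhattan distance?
17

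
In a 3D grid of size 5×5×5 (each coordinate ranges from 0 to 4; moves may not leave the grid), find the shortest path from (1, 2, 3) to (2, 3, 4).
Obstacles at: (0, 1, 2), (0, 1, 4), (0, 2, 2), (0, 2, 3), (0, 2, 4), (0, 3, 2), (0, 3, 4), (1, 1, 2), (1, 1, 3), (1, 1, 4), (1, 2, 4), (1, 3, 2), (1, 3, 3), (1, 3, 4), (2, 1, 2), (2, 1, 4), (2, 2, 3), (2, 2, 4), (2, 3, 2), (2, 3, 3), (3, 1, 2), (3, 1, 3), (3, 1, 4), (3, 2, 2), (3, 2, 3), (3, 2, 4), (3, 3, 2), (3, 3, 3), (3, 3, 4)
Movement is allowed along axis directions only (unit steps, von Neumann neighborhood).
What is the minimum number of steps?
9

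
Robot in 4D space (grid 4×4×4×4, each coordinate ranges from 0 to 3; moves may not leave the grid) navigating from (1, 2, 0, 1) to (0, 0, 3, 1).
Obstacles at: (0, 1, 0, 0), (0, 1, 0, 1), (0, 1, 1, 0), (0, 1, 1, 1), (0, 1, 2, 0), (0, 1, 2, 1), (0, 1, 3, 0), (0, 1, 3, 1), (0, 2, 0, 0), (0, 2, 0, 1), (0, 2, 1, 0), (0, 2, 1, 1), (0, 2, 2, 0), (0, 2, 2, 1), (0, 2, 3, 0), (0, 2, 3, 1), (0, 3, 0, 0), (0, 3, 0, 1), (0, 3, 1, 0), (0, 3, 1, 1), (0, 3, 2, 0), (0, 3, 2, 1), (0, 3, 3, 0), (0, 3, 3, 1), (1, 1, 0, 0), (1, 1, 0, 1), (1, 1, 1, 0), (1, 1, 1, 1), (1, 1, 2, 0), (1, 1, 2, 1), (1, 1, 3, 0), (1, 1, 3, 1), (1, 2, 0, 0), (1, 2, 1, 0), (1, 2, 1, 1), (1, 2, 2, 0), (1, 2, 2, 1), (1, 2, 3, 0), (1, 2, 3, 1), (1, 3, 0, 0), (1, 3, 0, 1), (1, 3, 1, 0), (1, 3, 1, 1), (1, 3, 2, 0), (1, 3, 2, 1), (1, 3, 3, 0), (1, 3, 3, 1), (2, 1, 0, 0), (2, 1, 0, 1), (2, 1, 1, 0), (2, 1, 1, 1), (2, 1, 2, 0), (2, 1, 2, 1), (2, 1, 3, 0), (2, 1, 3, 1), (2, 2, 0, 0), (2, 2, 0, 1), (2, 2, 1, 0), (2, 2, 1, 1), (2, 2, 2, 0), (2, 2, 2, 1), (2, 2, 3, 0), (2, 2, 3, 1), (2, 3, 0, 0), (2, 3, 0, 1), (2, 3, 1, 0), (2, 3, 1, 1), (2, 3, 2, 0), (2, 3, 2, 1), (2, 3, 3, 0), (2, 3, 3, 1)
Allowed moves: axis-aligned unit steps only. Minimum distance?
8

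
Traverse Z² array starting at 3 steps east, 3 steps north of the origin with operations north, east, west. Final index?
(3, 4)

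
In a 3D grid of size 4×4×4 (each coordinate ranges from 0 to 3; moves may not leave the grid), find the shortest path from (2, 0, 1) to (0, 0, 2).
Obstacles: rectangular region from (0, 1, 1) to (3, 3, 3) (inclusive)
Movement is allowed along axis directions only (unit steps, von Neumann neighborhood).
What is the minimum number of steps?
3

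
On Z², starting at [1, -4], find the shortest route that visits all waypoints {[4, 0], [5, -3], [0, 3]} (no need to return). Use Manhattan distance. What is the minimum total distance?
16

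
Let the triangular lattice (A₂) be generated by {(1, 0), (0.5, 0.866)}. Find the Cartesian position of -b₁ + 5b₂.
(1.5, 4.33)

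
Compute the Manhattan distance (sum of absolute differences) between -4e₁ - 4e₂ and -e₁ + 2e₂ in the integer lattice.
9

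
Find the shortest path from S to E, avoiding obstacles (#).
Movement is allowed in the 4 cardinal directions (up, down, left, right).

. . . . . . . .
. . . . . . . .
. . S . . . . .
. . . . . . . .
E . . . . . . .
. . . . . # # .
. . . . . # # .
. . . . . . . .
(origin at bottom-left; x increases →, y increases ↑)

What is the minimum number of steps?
4
(one shortest path: (2, 5) → (1, 5) → (0, 5) → (0, 4) → (0, 3))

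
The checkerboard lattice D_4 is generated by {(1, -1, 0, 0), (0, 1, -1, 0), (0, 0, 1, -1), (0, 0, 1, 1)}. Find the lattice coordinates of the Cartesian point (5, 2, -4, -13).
5b₁ + 7b₂ + 8b₃ - 5b₄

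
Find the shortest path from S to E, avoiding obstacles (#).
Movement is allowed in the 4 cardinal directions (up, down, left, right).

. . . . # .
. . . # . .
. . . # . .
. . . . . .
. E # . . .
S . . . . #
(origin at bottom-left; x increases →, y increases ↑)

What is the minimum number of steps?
2
(one shortest path: (0, 0) → (1, 0) → (1, 1))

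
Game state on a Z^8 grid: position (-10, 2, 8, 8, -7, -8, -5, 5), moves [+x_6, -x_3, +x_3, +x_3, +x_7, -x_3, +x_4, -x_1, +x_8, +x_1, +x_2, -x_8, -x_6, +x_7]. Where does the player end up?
(-10, 3, 8, 9, -7, -8, -3, 5)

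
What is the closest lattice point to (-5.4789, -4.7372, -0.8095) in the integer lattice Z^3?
(-5, -5, -1)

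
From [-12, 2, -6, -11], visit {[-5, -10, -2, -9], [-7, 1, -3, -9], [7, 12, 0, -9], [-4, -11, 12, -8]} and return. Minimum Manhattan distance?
126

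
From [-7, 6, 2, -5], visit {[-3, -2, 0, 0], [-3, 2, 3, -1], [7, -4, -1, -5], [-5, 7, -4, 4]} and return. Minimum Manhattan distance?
90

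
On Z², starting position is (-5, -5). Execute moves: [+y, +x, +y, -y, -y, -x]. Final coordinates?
(-5, -5)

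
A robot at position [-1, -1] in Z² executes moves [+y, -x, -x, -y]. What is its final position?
(-3, -1)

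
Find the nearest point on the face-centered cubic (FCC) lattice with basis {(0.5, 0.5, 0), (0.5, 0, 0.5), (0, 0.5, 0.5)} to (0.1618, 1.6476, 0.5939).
(0, 1.5, 0.5)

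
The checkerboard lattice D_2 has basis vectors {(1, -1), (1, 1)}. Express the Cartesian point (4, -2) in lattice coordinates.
3b₁ + b₂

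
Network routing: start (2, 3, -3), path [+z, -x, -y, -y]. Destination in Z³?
(1, 1, -2)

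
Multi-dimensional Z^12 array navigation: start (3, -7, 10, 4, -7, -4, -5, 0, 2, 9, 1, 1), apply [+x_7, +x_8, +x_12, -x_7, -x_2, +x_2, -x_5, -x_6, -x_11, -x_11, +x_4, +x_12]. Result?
(3, -7, 10, 5, -8, -5, -5, 1, 2, 9, -1, 3)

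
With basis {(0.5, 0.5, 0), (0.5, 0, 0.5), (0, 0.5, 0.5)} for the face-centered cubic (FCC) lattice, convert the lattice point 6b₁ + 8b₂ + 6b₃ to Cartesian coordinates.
(7, 6, 7)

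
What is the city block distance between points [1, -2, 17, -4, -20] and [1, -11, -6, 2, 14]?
72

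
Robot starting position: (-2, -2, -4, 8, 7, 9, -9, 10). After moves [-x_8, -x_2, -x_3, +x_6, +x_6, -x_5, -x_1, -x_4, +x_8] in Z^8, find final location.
(-3, -3, -5, 7, 6, 11, -9, 10)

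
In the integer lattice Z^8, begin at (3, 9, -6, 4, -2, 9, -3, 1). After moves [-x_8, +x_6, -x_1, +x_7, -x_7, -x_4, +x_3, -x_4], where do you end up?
(2, 9, -5, 2, -2, 10, -3, 0)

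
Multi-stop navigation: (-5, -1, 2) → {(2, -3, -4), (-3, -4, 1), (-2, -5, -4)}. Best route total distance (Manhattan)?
19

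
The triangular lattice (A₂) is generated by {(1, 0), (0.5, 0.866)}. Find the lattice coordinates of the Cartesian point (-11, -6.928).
-7b₁ - 8b₂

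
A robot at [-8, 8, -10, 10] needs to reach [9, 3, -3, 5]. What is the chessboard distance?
17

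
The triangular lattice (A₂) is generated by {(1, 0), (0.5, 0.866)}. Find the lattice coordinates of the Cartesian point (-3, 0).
-3b₁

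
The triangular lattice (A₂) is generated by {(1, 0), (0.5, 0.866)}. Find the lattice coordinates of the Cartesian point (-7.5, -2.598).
-6b₁ - 3b₂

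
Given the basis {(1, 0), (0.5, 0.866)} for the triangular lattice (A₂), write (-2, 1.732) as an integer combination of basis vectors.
-3b₁ + 2b₂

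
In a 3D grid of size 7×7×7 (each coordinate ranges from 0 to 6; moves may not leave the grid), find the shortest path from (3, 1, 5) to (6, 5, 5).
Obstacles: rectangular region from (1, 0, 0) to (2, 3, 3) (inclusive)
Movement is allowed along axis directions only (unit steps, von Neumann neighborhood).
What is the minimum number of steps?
7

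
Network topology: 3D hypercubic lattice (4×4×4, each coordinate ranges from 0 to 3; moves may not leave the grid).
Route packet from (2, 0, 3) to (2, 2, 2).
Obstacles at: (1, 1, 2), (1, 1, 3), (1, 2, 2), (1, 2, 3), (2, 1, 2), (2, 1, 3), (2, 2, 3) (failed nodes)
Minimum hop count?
5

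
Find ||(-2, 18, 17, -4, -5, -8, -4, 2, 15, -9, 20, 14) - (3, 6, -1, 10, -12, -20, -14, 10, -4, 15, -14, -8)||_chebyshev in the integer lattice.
34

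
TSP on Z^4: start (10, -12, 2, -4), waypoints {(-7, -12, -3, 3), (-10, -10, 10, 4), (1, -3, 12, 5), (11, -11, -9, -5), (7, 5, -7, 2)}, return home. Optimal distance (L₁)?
148
(one optimal route: (10, -12, 2, -4) → (-7, -12, -3, 3) → (-10, -10, 10, 4) → (1, -3, 12, 5) → (7, 5, -7, 2) → (11, -11, -9, -5) → (10, -12, 2, -4))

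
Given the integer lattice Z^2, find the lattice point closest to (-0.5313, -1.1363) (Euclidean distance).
(-1, -1)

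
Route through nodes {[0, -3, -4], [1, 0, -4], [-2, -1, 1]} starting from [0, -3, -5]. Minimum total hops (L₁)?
14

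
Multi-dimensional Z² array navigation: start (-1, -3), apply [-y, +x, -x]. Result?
(-1, -4)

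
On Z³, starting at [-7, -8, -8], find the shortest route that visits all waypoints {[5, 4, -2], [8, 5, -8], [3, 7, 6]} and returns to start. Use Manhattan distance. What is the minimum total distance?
90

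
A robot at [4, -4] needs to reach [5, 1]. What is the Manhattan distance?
6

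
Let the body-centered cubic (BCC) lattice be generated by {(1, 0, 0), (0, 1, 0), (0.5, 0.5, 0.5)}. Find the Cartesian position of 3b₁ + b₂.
(3, 1, 0)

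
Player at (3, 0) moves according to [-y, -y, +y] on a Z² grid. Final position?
(3, -1)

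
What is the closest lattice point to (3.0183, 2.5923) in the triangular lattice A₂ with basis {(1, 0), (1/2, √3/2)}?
(3.5, 2.598)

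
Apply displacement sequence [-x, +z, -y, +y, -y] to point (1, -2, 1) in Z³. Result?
(0, -3, 2)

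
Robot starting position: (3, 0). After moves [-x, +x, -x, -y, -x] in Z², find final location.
(1, -1)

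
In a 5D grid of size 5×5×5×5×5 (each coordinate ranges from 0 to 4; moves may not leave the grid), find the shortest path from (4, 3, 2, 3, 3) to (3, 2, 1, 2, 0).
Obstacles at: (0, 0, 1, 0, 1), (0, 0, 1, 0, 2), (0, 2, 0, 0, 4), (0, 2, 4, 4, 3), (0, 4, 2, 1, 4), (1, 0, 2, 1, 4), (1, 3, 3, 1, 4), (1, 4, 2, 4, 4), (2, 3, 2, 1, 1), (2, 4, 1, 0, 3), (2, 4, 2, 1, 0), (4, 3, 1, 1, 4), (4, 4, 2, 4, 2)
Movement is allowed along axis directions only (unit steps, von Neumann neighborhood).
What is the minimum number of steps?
7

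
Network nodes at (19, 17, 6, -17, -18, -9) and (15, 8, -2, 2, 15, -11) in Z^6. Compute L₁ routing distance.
75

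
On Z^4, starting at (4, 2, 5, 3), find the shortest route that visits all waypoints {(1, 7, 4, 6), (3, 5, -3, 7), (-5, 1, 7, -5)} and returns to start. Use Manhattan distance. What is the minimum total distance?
74
(one optimal route: (4, 2, 5, 3) → (3, 5, -3, 7) → (1, 7, 4, 6) → (-5, 1, 7, -5) → (4, 2, 5, 3))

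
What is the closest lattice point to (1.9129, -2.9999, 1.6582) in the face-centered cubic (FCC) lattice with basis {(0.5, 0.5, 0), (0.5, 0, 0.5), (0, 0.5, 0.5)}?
(2, -3, 2)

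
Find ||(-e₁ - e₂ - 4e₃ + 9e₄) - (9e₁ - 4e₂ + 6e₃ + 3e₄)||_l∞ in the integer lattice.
10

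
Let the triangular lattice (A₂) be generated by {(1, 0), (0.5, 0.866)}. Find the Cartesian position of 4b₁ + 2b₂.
(5, 1.732)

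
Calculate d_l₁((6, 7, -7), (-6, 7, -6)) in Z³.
13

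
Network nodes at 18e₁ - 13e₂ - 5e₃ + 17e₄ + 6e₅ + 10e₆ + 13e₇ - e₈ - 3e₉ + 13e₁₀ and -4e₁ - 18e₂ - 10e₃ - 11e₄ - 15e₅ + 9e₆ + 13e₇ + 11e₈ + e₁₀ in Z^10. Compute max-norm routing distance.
28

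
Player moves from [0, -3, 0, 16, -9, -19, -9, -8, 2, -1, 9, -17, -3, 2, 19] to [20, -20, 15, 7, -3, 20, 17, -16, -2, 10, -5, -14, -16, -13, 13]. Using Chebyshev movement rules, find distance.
39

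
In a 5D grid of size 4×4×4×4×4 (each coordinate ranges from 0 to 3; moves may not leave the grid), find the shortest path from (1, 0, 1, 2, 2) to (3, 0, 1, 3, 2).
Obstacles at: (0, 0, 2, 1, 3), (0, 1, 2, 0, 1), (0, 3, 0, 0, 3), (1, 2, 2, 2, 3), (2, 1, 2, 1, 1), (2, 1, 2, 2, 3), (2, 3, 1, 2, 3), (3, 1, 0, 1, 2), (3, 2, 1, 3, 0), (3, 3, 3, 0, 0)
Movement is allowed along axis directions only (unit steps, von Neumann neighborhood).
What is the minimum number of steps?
3
(one shortest path: (1, 0, 1, 2, 2) → (2, 0, 1, 2, 2) → (3, 0, 1, 2, 2) → (3, 0, 1, 3, 2))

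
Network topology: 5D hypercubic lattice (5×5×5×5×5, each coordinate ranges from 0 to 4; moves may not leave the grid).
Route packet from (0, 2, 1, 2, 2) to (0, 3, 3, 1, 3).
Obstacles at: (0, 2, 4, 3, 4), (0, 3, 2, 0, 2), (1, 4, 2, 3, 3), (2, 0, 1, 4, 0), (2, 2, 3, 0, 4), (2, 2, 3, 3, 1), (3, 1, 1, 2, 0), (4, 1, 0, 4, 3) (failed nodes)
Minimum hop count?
5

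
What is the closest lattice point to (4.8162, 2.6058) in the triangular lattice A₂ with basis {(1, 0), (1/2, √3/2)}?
(4.5, 2.598)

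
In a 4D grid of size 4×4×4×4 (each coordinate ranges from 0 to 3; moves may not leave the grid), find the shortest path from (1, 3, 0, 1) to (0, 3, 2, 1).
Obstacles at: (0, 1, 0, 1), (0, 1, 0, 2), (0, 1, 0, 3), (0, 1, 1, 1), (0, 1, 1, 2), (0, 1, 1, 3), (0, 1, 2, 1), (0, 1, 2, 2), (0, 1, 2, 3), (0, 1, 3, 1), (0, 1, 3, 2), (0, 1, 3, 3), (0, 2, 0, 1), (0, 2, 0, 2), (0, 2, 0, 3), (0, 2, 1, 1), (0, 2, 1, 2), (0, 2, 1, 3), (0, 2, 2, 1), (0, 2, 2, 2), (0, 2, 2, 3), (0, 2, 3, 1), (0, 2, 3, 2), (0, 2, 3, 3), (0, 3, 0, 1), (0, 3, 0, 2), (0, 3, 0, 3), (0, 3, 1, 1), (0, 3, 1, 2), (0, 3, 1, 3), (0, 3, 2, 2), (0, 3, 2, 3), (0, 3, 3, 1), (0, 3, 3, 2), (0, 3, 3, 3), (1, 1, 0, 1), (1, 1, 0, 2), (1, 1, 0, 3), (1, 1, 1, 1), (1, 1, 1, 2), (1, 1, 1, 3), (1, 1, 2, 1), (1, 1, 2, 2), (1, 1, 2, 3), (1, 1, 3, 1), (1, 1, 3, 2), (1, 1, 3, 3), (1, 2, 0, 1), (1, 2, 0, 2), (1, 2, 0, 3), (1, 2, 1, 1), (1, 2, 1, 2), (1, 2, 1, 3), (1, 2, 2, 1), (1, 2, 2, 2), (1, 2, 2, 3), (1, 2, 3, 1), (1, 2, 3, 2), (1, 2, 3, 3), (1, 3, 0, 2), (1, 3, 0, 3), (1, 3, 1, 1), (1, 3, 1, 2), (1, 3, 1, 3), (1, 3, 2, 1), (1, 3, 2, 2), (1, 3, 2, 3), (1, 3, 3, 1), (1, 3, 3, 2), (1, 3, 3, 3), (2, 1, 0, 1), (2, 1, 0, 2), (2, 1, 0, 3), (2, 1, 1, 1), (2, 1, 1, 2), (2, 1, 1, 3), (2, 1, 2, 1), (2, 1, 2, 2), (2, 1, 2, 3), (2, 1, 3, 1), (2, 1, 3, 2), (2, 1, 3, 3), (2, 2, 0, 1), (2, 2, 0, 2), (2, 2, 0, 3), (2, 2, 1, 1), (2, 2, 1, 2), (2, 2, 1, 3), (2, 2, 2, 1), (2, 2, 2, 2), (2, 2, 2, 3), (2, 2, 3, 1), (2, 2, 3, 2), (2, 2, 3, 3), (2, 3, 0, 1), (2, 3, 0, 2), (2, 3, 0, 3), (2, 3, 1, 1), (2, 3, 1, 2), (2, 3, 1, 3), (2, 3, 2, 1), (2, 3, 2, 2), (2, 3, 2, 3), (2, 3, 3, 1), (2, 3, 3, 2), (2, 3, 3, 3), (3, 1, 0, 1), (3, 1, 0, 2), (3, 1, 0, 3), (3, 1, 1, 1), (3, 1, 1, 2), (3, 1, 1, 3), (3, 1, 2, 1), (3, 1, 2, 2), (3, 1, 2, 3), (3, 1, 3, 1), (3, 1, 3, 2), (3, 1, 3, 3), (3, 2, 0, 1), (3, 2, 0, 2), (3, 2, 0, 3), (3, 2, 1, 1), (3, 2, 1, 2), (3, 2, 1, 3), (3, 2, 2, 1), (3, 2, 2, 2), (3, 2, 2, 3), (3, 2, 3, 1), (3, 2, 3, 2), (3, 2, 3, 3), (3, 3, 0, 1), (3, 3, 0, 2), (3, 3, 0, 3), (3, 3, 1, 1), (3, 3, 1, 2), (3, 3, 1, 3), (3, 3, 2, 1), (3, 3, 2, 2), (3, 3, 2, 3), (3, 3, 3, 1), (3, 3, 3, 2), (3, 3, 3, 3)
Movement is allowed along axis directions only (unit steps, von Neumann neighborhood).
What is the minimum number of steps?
5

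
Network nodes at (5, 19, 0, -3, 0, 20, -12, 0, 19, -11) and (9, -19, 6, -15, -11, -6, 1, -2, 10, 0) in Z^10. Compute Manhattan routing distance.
132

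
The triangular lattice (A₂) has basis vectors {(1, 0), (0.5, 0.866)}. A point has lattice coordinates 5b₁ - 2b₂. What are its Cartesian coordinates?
(4, -1.732)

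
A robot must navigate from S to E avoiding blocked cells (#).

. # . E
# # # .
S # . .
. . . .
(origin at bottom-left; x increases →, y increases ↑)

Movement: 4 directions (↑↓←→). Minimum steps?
7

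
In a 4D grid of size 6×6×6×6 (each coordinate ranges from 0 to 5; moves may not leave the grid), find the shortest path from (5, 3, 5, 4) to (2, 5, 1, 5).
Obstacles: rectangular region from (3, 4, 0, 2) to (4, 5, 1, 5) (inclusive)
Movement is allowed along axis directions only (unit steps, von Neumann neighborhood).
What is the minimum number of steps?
10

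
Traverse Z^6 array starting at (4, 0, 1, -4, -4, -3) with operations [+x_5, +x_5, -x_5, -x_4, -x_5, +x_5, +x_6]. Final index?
(4, 0, 1, -5, -3, -2)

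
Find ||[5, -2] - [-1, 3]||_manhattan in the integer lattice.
11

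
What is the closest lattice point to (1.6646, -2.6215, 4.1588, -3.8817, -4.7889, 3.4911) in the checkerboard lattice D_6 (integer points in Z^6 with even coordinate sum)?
(2, -3, 4, -4, -5, 4)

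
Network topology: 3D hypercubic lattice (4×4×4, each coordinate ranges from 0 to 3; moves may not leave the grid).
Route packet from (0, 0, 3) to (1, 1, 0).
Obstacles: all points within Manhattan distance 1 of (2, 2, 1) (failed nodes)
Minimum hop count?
5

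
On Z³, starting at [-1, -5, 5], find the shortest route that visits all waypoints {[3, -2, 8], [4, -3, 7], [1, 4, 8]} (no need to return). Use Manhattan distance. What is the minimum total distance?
20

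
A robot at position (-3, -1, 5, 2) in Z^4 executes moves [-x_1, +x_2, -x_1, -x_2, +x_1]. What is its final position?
(-4, -1, 5, 2)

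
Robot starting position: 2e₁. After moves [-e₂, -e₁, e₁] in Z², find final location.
(2, -1)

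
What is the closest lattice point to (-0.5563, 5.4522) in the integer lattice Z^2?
(-1, 5)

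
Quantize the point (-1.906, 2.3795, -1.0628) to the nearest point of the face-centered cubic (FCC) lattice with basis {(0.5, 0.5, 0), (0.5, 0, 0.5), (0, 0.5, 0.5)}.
(-2, 2, -1)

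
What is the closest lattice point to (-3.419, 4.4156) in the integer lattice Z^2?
(-3, 4)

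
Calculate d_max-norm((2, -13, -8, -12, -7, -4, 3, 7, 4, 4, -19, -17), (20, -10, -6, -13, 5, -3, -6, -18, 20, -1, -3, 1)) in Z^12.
25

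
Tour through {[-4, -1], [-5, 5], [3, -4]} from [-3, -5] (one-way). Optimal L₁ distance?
24
(one optimal route: (-3, -5) → (3, -4) → (-4, -1) → (-5, 5))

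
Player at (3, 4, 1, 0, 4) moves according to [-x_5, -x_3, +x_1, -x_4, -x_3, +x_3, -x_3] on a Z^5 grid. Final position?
(4, 4, -1, -1, 3)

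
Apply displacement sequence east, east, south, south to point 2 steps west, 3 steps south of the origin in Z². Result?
(0, -5)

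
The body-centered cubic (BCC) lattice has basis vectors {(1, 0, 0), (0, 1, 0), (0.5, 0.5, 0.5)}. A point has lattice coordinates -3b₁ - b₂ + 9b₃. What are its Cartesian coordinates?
(1.5, 3.5, 4.5)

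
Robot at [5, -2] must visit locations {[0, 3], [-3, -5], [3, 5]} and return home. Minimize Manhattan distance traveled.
36
(one optimal route: (5, -2) → (-3, -5) → (0, 3) → (3, 5) → (5, -2))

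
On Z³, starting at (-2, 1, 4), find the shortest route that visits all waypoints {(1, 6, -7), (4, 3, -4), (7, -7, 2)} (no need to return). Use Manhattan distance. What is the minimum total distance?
47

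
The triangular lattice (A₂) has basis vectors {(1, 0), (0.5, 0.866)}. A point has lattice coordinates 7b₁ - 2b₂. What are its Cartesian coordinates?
(6, -1.732)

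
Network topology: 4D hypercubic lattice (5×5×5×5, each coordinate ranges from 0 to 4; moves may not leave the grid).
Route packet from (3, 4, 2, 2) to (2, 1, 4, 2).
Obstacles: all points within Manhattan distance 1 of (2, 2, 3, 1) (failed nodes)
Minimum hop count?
6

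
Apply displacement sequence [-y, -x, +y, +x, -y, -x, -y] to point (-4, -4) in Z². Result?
(-5, -6)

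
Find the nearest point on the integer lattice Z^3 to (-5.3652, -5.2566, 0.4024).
(-5, -5, 0)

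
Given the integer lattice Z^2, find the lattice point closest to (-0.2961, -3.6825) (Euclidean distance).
(0, -4)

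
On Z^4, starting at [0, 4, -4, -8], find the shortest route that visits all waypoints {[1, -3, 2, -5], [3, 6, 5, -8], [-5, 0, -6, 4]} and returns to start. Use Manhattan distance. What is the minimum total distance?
80
(one optimal route: (0, 4, -4, -8) → (3, 6, 5, -8) → (1, -3, 2, -5) → (-5, 0, -6, 4) → (0, 4, -4, -8))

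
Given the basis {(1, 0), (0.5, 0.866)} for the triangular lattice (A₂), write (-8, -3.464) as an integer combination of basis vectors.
-6b₁ - 4b₂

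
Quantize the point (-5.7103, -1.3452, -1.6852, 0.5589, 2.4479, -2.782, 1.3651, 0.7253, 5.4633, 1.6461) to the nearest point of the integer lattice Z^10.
(-6, -1, -2, 1, 2, -3, 1, 1, 5, 2)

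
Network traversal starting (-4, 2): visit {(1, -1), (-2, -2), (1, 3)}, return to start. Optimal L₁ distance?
20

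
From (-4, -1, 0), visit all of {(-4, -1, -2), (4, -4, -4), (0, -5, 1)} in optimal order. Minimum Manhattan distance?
23
(one optimal route: (-4, -1, 0) → (-4, -1, -2) → (0, -5, 1) → (4, -4, -4))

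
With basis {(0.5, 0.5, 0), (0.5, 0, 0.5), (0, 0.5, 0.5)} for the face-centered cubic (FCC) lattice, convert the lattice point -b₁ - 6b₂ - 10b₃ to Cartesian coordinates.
(-3.5, -5.5, -8)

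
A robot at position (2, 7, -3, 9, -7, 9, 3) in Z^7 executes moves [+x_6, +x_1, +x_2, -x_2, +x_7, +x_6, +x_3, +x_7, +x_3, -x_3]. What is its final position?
(3, 7, -2, 9, -7, 11, 5)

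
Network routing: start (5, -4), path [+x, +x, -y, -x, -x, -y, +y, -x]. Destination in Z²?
(4, -5)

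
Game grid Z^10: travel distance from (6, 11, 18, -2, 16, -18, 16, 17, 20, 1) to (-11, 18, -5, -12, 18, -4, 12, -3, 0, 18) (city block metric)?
134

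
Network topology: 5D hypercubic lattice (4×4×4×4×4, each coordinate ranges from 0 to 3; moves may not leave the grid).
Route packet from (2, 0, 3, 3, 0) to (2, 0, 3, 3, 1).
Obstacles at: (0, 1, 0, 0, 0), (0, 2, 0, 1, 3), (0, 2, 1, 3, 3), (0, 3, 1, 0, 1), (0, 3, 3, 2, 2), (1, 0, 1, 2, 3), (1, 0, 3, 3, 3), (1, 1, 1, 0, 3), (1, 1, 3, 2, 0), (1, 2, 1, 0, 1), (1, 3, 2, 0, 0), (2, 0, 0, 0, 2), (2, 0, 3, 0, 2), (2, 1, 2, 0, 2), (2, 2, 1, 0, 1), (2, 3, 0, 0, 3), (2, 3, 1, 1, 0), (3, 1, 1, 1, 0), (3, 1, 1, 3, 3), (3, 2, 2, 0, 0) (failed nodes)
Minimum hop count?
1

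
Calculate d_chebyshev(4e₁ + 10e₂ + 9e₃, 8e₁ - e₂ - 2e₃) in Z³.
11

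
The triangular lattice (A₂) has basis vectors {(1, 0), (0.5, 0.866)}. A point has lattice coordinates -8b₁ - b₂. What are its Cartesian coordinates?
(-8.5, -0.866)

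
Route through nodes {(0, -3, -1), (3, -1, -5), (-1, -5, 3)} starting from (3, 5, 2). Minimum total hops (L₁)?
29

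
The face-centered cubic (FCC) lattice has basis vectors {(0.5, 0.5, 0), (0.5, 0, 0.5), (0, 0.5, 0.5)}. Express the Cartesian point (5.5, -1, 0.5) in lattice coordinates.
4b₁ + 7b₂ - 6b₃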